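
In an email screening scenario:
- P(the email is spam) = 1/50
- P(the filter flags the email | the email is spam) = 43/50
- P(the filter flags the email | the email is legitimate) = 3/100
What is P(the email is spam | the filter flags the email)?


Using Bayes' theorem:
P(A|B) = P(B|A)·P(A) / P(B)

P(the filter flags the email) = 43/50 × 1/50 + 3/100 × 49/50
= 43/2500 + 147/5000 = 233/5000

P(the email is spam|the filter flags the email) = (43/2500) / (233/5000) = 86/233

P(the email is spam|the filter flags the email) = 86/233 ≈ 36.91%


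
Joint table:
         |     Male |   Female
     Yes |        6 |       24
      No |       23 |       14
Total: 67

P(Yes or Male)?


P(Yes∨Male) = P(Yes) + P(Male) - P(Yes∧Male)
= (30 + 29 - 6)/67 = 53/67

P = 53/67 ≈ 79.10%


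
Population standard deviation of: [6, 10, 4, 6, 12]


Mean = 38/5
  (6-38/5)²=64/25
  (10-38/5)²=144/25
  (4-38/5)²=324/25
  (6-38/5)²=64/25
  (12-38/5)²=484/25
Σ(x-μ)² = 216/5
σ² = (216/5)/5 = 216/25

σ = √(216/25) ≈ 2.9394


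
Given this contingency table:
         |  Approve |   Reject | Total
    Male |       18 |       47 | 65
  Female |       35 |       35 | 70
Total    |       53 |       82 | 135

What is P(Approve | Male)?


P(Approve | Male) = 18/(18+47) = 18/65

P(Approve|Male) = 18/65 ≈ 27.69%


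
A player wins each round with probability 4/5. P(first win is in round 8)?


Geometric: P(X=8) = (1-p)^(k-1)×p = (1/5)^7×4/5 = 4/390625

P(X=8) = 4/390625 ≈ 0.00%


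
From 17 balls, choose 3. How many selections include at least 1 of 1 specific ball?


Complement: C(17,3) - C(16,3) = 680 - 560 = 120

120


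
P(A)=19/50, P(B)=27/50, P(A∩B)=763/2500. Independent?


P(A)×P(B) = 513/2500
P(A∩B) = 763/2500
Not equal → NOT independent

No, not independent


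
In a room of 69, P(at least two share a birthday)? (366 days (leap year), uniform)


P(all different) = Π(366-i)/366 for i=0..68
= 0.001057
P(match) = 1 - 0.001057 = 0.998943

P ≈ 0.9989 ≈ 99.89%


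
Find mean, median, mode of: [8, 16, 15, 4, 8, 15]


Sorted: [4, 8, 8, 15, 15, 16]
Mean = 66/6 = 11
Median = 23/2
Freq: {8: 2, 16: 1, 15: 2, 4: 1}
Mode: [8, 15]

Mean=11, Median=23/2, Mode=[8, 15]


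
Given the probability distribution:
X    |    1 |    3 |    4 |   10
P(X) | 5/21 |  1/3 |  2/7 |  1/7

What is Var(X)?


E[X] = 80/21
E[X²] = 464/21
Var(X) = E[X²] - (E[X])² = 464/21 - 6400/441 = 3344/441

Var(X) = 3344/441 ≈ 7.5828


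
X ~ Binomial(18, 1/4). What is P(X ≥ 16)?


P(X ≥ 16) = Σ P(X=i) for i=16..18
P(X=16) = 1377/68719476736
P(X=17) = 27/34359738368
P(X=18) = 1/68719476736
Sum = 179/8589934592

P(X ≥ 16) = 179/8589934592 ≈ 0.00%


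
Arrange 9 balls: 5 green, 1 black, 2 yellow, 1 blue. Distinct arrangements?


9!/(5!×1!×2!×1!) = 1512

1512


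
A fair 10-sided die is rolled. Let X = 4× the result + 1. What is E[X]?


E[die] = (1+10)/2 = 11/2
E[X] = 4×11/2 + 1 = 23

E[X] = 23


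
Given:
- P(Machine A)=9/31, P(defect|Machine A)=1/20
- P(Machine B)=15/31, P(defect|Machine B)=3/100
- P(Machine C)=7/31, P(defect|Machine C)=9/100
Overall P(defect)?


P(B) = Σ P(B|Aᵢ)×P(Aᵢ)
  1/20×9/31 = 9/620
  3/100×15/31 = 9/620
  9/100×7/31 = 63/3100
Sum = 153/3100

P(defect) = 153/3100 ≈ 4.94%


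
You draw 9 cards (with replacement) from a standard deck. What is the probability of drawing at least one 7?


P(not a 7) = 48/52 = 12/13
P(none in 9 draws) = (12/13)^9 = 5159780352/10604499373
P(≥1 7) = 1 - 5159780352/10604499373 = 5444719021/10604499373

P = 5444719021/10604499373 ≈ 51.34%


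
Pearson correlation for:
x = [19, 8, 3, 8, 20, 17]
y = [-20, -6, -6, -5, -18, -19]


n=6, Σx=75, Σy=-74, Σxy=-1169, Σx²=1187, Σy²=1182
r = (6×(-1169) - 75×(-74))/√((6×1187 - 75²)(6×1182 - (-74)²))
= -1464/√(1497×1616) = -1464/√2419152 ≈ -1464/1555.3623 ≈ -0.9413

r ≈ -0.9413


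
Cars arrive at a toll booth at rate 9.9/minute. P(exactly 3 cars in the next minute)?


Poisson(λ=9.9): P(X=3) = e^(-λ)×λ^k/k!
= e^(-9.9) × 9.9^3 / 3!
≈ 5.017468206e-05 × 970.299 / 6 ≈ 0.008114

P(X=3) ≈ 0.008114 ≈ 0.81%


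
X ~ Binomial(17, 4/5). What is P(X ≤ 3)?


P(X ≤ 3) = Σ P(X=i) for i=0..3
P(X=0) = 1/762939453125
P(X=1) = 68/762939453125
P(X=2) = 2176/762939453125
P(X=3) = 8704/152587890625
Sum = 9153/152587890625

P(X ≤ 3) = 9153/152587890625 ≈ 0.00%


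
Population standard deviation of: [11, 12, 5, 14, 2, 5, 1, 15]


Mean = 65/8
  (11-65/8)²=529/64
  (12-65/8)²=961/64
  (5-65/8)²=625/64
  (14-65/8)²=2209/64
  (2-65/8)²=2401/64
  (5-65/8)²=625/64
  (1-65/8)²=3249/64
  (15-65/8)²=3025/64
Σ(x-μ)² = 1703/8
σ² = (1703/8)/8 = 1703/64

σ = √(1703/64) ≈ 5.1584


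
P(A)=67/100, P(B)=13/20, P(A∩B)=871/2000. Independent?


P(A)×P(B) = 871/2000
P(A∩B) = 871/2000
Equal ✓ → Independent

Yes, independent


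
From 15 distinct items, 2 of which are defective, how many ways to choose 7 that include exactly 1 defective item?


Choose 1 of the 2 defective items and 6 of the other 13 items:
C(2,1)×C(13,6) = 2×1716 = 3432

3432


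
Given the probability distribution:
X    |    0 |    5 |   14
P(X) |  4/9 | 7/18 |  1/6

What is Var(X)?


E[X] = 77/18
E[X²] = 763/18
Var(X) = E[X²] - (E[X])² = 763/18 - 5929/324 = 7805/324

Var(X) = 7805/324 ≈ 24.0895


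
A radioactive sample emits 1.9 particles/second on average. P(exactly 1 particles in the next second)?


Poisson(λ=1.9): P(X=1) = e^(-λ)×λ^k/k!
= e^(-1.9) × 1.9^1 / 1!
≈ 0.1495686192 × 1.9 / 1 ≈ 0.284180

P(X=1) ≈ 0.284180 ≈ 28.42%


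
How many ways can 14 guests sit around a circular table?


Circular arrangements of 14 distinct objects: fix one position to break rotational symmetry.
(n-1)! = 13! = 6227020800

6227020800


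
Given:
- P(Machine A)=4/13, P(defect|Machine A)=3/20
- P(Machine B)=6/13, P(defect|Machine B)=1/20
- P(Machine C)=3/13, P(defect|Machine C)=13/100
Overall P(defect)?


P(B) = Σ P(B|Aᵢ)×P(Aᵢ)
  3/20×4/13 = 3/65
  1/20×6/13 = 3/130
  13/100×3/13 = 3/100
Sum = 129/1300

P(defect) = 129/1300 ≈ 9.92%


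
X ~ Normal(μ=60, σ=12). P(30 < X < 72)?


z₁=(30-60)/12=-2.5, z₂=(72-60)/12=1.0
P = Φ(1.0) - Φ(-2.5) = 0.841345 - 0.006210 = 0.835135 ≈ 0.8351

P(30 < X < 72) ≈ 0.8351


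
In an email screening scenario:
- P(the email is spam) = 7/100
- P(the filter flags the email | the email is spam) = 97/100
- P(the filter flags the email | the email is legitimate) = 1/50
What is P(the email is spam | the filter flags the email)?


Using Bayes' theorem:
P(A|B) = P(B|A)·P(A) / P(B)

P(the filter flags the email) = 97/100 × 7/100 + 1/50 × 93/100
= 679/10000 + 93/5000 = 173/2000

P(the email is spam|the filter flags the email) = (679/10000) / (173/2000) = 679/865

P(the email is spam|the filter flags the email) = 679/865 ≈ 78.50%


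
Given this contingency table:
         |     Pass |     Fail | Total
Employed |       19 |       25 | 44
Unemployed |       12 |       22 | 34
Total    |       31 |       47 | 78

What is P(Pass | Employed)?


P(Pass | Employed) = 19/(19+25) = 19/44

P(Pass|Employed) = 19/44 ≈ 43.18%


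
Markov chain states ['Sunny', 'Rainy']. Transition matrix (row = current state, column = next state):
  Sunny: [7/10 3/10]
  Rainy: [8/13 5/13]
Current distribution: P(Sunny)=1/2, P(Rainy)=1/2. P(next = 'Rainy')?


P(next=Rainy) = Σᵢ P(now=i)×P(i→Rainy)
= 1/2×3/10 + 1/2×5/13
= 3/20 + 5/26 = 89/260

P = 89/260 ≈ 0.3423


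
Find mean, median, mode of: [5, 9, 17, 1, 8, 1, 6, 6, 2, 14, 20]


Sorted: [1, 1, 2, 5, 6, 6, 8, 9, 14, 17, 20]
Mean = 89/11
Median = 6
Freq: {5: 1, 9: 1, 17: 1, 1: 2, 8: 1, 6: 2, 2: 1, 14: 1, 20: 1}
Mode: [1, 6]

Mean=89/11, Median=6, Mode=[1, 6]


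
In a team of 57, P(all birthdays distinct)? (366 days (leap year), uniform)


P(all different) = Π(366-i)/366 for i=0..56
= (366/366)×(365/366)×...×(310/366)
= 0.010010

P ≈ 0.0100 ≈ 1.00%


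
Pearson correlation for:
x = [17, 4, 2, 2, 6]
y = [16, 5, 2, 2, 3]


n=5, Σx=31, Σy=28, Σxy=318, Σx²=349, Σy²=298
r = (5×318 - 31×28)/√((5×349 - 31²)(5×298 - 28²))
= 722/√(784×706) = 722/√553504 ≈ 722/743.9785 ≈ 0.9705

r ≈ 0.9705


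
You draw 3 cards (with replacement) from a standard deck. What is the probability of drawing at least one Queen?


P(not a Queen) = 48/52 = 12/13
P(none in 3 draws) = (12/13)^3 = 1728/2197
P(≥1 Queen) = 1 - 1728/2197 = 469/2197

P = 469/2197 ≈ 21.35%


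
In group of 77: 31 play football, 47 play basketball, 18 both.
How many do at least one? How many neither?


|A∪B| = 31+47-18 = 60
Neither = 77-60 = 17

At least one: 60; Neither: 17


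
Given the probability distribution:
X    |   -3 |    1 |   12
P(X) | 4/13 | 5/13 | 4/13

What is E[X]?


E[X] = Σ x·P(X=x)
= (-3)×(4/13) + (1)×(5/13) + (12)×(4/13)
= 41/13

E[X] = 41/13


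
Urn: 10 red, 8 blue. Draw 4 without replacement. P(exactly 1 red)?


Hypergeometric: C(10,1)×C(8,3)/C(18,4)
= 10×56/3060 = 28/153

P(X=1) = 28/153 ≈ 18.30%


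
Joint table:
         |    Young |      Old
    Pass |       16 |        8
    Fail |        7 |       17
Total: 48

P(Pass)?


P(Pass) = (16+8)/48 = 24/48 = 1/2

P(Pass) = 1/2 ≈ 50.00%


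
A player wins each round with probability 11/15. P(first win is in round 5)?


Geometric: P(X=5) = (1-p)^(k-1)×p = (4/15)^4×11/15 = 2816/759375

P(X=5) = 2816/759375 ≈ 0.37%


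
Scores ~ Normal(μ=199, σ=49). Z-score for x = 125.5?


z = (x - μ)/σ = (125.5 - 199)/49 = -1.5

z = -1.5


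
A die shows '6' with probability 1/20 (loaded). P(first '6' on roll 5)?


Geometric: P(X=5) = (1-p)^(k-1)×p = (19/20)^4×1/20 = 130321/3200000

P(X=5) = 130321/3200000 ≈ 4.07%


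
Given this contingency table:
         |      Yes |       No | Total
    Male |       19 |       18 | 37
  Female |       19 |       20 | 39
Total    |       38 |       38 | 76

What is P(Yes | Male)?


P(Yes | Male) = 19/(19+18) = 19/37

P(Yes|Male) = 19/37 ≈ 51.35%


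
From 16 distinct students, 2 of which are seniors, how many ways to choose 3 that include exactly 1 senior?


Choose 1 of the 2 seniors and 2 of the other 14 students:
C(2,1)×C(14,2) = 2×91 = 182

182


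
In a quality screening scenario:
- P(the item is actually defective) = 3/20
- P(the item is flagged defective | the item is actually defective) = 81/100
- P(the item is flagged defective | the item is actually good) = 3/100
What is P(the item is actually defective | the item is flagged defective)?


Using Bayes' theorem:
P(A|B) = P(B|A)·P(A) / P(B)

P(the item is flagged defective) = 81/100 × 3/20 + 3/100 × 17/20
= 243/2000 + 51/2000 = 147/1000

P(the item is actually defective|the item is flagged defective) = (243/2000) / (147/1000) = 81/98

P(the item is actually defective|the item is flagged defective) = 81/98 ≈ 82.65%


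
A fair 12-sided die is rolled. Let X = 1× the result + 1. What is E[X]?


E[die] = (1+12)/2 = 13/2
E[X] = 1×13/2 + 1 = 15/2

E[X] = 15/2


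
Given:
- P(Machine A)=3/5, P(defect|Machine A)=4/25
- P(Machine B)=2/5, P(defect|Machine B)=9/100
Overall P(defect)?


P(B) = Σ P(B|Aᵢ)×P(Aᵢ)
  4/25×3/5 = 12/125
  9/100×2/5 = 9/250
Sum = 33/250

P(defect) = 33/250 ≈ 13.20%


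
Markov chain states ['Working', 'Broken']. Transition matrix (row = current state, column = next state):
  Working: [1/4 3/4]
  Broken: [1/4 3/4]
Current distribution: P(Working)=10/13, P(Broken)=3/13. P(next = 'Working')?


P(next=Working) = Σᵢ P(now=i)×P(i→Working)
= 10/13×1/4 + 3/13×1/4
= 5/26 + 3/52 = 1/4

P = 1/4 ≈ 0.2500


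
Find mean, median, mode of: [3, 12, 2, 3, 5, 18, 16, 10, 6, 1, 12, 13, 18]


Sorted: [1, 2, 3, 3, 5, 6, 10, 12, 12, 13, 16, 18, 18]
Mean = 119/13
Median = 10
Freq: {3: 2, 12: 2, 2: 1, 5: 1, 18: 2, 16: 1, 10: 1, 6: 1, 1: 1, 13: 1}
Mode: [3, 12, 18]

Mean=119/13, Median=10, Mode=[3, 12, 18]


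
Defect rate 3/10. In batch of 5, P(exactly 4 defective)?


Binomial: P(X=4) = C(5,4)×p^4×(1-p)^1
= 5 × 81/10000 × 7/10 = 567/20000

P(X=4) = 567/20000 ≈ 2.83%


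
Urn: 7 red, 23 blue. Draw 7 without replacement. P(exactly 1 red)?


Hypergeometric: C(7,1)×C(23,6)/C(30,7)
= 7×100947/2035800 = 235543/678600

P(X=1) = 235543/678600 ≈ 34.71%


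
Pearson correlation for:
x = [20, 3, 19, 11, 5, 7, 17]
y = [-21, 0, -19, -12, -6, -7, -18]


n=7, Σx=82, Σy=-83, Σxy=-1298, Σx²=1254, Σy²=1355
r = (7×(-1298) - 82×(-83))/√((7×1254 - 82²)(7×1355 - (-83)²))
= -2280/√(2054×2596) = -2280/√5332184 ≈ -2280/2309.1522 ≈ -0.9874

r ≈ -0.9874


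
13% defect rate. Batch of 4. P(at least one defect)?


P(all good) = (87/100)^4 = 57289761/100000000
P(≥1 defect) = 42710239/100000000

P = 42710239/100000000 ≈ 42.71%


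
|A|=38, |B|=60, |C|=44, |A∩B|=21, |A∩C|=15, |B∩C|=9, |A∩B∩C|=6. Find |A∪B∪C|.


|A∪B∪C| = 38+60+44-21-15-9+6 = 103

|A∪B∪C| = 103


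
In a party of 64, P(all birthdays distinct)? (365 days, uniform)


P(all different) = Π(365-i)/365 for i=0..63
= (365/365)×(364/365)×...×(302/365)
= 0.002810

P ≈ 0.0028 ≈ 0.28%


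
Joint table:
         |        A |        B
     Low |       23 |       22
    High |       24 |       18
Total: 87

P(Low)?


P(Low) = (23+22)/87 = 45/87 = 15/29

P(Low) = 15/29 ≈ 51.72%


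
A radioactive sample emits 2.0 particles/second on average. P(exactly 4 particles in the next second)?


Poisson(λ=2.0): P(X=4) = e^(-λ)×λ^k/k!
= e^(-2.0) × 2.0^4 / 4!
≈ 0.1353352832 × 16 / 24 ≈ 0.090224

P(X=4) ≈ 0.090224 ≈ 9.02%


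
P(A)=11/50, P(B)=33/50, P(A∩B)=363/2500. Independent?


P(A)×P(B) = 363/2500
P(A∩B) = 363/2500
Equal ✓ → Independent

Yes, independent


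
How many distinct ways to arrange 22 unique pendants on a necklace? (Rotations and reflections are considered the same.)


Free circular arrangements: rotations and reflections both identified.
(n-1)!/2 = 21!/2 = 51090942171709440000/2 = 25545471085854720000

25545471085854720000


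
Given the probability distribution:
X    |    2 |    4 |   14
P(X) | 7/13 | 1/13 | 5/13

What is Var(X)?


E[X] = 88/13
E[X²] = 1024/13
Var(X) = E[X²] - (E[X])² = 1024/13 - 7744/169 = 5568/169

Var(X) = 5568/169 ≈ 32.9467


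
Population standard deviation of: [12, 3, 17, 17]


Mean = 49/4
  (12-49/4)²=1/16
  (3-49/4)²=1369/16
  (17-49/4)²=361/16
  (17-49/4)²=361/16
Σ(x-μ)² = 523/4
σ² = (523/4)/4 = 523/16

σ = √(523/16) ≈ 5.7173


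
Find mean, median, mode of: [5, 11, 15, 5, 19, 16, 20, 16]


Sorted: [5, 5, 11, 15, 16, 16, 19, 20]
Mean = 107/8
Median = 31/2
Freq: {5: 2, 11: 1, 15: 1, 19: 1, 16: 2, 20: 1}
Mode: [5, 16]

Mean=107/8, Median=31/2, Mode=[5, 16]


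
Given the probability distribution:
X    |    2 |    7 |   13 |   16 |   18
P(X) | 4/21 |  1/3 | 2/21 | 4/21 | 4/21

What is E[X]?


E[X] = Σ x·P(X=x)
= (2)×(4/21) + (7)×(1/3) + (13)×(2/21) + (16)×(4/21) + (18)×(4/21)
= 73/7

E[X] = 73/7


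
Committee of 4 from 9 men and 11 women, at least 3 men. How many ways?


Count by #men:
  3M,1W: C(9,3)×C(11,1)=924
  4M,0W: C(9,4)×C(11,0)=126
Total = 1050

1050


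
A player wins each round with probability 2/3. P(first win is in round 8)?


Geometric: P(X=8) = (1-p)^(k-1)×p = (1/3)^7×2/3 = 2/6561

P(X=8) = 2/6561 ≈ 0.03%


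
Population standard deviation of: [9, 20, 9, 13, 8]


Mean = 59/5
  (9-59/5)²=196/25
  (20-59/5)²=1681/25
  (9-59/5)²=196/25
  (13-59/5)²=36/25
  (8-59/5)²=361/25
Σ(x-μ)² = 494/5
σ² = (494/5)/5 = 494/25

σ = √(494/25) ≈ 4.4452


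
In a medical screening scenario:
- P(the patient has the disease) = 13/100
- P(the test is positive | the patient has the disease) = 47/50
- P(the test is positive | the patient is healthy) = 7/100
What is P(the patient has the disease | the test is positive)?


Using Bayes' theorem:
P(A|B) = P(B|A)·P(A) / P(B)

P(the test is positive) = 47/50 × 13/100 + 7/100 × 87/100
= 611/5000 + 609/10000 = 1831/10000

P(the patient has the disease|the test is positive) = (611/5000) / (1831/10000) = 1222/1831

P(the patient has the disease|the test is positive) = 1222/1831 ≈ 66.74%


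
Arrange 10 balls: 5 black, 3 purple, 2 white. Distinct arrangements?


10!/(5!×3!×2!) = 2520

2520


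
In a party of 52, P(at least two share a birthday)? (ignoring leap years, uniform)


P(all different) = Π(365-i)/365 for i=0..51
= 0.021995
P(match) = 1 - 0.021995 = 0.978005

P ≈ 0.9780 ≈ 97.80%


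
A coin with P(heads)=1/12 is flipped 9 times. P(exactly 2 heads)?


Binomial: P(X=2) = C(9,2)×p^2×(1-p)^7
= 36 × 1/144 × 19487171/35831808 = 19487171/143327232

P(X=2) = 19487171/143327232 ≈ 13.60%


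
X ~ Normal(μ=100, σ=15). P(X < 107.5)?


z = (107.5-100)/15 = 0.5
P(Z < 0.5) = 0.6915

P(X < 107.5) ≈ 0.6915


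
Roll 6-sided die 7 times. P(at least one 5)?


P(no 5)^7 = (5/6)^7 = 78125/279936
P(≥1) = 1 - 78125/279936 = 201811/279936

P = 201811/279936 ≈ 72.09%


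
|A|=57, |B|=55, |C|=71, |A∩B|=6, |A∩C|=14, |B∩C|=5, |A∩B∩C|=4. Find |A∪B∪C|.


|A∪B∪C| = 57+55+71-6-14-5+4 = 162

|A∪B∪C| = 162


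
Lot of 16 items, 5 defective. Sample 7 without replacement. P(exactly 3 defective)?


Hypergeometric: C(5,3)×C(11,4)/C(16,7)
= 10×330/11440 = 15/52

P(X=3) = 15/52 ≈ 28.85%


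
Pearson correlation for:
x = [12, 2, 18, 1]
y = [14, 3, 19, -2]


n=4, Σx=33, Σy=34, Σxy=514, Σx²=473, Σy²=570
r = (4×514 - 33×34)/√((4×473 - 33²)(4×570 - 34²))
= 934/√(803×1124) = 934/√902572 ≈ 934/950.0379 ≈ 0.9831

r ≈ 0.9831


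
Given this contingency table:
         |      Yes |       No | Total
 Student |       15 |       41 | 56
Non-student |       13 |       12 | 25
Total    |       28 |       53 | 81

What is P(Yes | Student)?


P(Yes | Student) = 15/(15+41) = 15/56

P(Yes|Student) = 15/56 ≈ 26.79%


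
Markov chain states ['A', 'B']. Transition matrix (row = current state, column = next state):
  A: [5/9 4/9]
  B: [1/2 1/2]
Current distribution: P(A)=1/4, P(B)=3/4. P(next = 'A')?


P(next=A) = Σᵢ P(now=i)×P(i→A)
= 1/4×5/9 + 3/4×1/2
= 5/36 + 3/8 = 37/72

P = 37/72 ≈ 0.5139


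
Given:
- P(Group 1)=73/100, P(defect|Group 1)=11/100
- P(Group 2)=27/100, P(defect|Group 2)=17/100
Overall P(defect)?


P(B) = Σ P(B|Aᵢ)×P(Aᵢ)
  11/100×73/100 = 803/10000
  17/100×27/100 = 459/10000
Sum = 631/5000

P(defect) = 631/5000 ≈ 12.62%


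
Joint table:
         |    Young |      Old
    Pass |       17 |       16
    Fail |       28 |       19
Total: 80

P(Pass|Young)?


P(Pass|Young) = 17/(17+28) = 17/45

P = 17/45 ≈ 37.78%


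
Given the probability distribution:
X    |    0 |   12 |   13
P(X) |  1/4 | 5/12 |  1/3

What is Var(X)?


E[X] = 28/3
E[X²] = 349/3
Var(X) = E[X²] - (E[X])² = 349/3 - 784/9 = 263/9

Var(X) = 263/9 ≈ 29.2222


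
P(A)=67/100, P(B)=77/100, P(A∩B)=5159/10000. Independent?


P(A)×P(B) = 5159/10000
P(A∩B) = 5159/10000
Equal ✓ → Independent

Yes, independent


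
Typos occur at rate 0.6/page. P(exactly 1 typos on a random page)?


Poisson(λ=0.6): P(X=1) = e^(-λ)×λ^k/k!
= e^(-0.6) × 0.6^1 / 1!
≈ 0.5488116361 × 0.6 / 1 ≈ 0.329287

P(X=1) ≈ 0.329287 ≈ 32.93%


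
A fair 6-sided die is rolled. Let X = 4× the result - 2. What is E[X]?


E[die] = (1+6)/2 = 7/2
E[X] = 4×7/2 - 2 = 12

E[X] = 12


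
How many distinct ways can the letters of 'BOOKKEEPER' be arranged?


Letters: 10, freq: {'B': 1, 'O': 2, 'K': 2, 'E': 3, 'P': 1, 'R': 1}
10!/(1!×2!×2!×3!×1!×1!) = 3628800/24 = 151200

151200


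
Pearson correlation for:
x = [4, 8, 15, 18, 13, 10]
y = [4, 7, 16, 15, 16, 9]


n=6, Σx=68, Σy=67, Σxy=880, Σx²=898, Σy²=883
r = (6×880 - 68×67)/√((6×898 - 68²)(6×883 - 67²))
= 724/√(764×809) = 724/√618076 ≈ 724/786.1781 ≈ 0.9209

r ≈ 0.9209


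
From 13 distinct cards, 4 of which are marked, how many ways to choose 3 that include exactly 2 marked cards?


Choose 2 of the 4 marked cards and 1 of the other 9 cards:
C(4,2)×C(9,1) = 6×9 = 54

54


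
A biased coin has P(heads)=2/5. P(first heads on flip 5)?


Geometric: P(X=5) = (1-p)^(k-1)×p = (3/5)^4×2/5 = 162/3125

P(X=5) = 162/3125 ≈ 5.18%


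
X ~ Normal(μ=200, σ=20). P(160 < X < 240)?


z₁=(160-200)/20=-2.0, z₂=(240-200)/20=2.0
P = Φ(2.0) - Φ(-2.0) = 0.977250 - 0.022750 = 0.954500 ≈ 0.9545

P(160 < X < 240) ≈ 0.9545


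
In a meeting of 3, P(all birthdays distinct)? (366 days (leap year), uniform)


P(all different) = Π(366-i)/366 for i=0..2
= (366/366)×(365/366)×...×(364/366)
= 0.991818

P ≈ 0.9918 ≈ 99.18%


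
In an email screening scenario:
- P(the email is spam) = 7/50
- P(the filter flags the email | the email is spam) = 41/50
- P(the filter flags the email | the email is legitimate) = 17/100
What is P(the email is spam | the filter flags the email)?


Using Bayes' theorem:
P(A|B) = P(B|A)·P(A) / P(B)

P(the filter flags the email) = 41/50 × 7/50 + 17/100 × 43/50
= 287/2500 + 731/5000 = 261/1000

P(the email is spam|the filter flags the email) = (287/2500) / (261/1000) = 574/1305

P(the email is spam|the filter flags the email) = 574/1305 ≈ 43.98%


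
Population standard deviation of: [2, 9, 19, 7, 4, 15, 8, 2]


Mean = 66/8 = 33/4
  (2-33/4)²=625/16
  (9-33/4)²=9/16
  (19-33/4)²=1849/16
  (7-33/4)²=25/16
  (4-33/4)²=289/16
  (15-33/4)²=729/16
  (8-33/4)²=1/16
  (2-33/4)²=625/16
Σ(x-μ)² = 519/2
σ² = (519/2)/8 = 519/16

σ = √(519/16) ≈ 5.6954


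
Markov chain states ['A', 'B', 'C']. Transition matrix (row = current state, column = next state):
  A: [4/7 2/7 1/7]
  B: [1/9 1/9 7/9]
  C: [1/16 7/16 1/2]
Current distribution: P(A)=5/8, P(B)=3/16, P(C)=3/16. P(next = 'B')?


P(next=B) = Σᵢ P(now=i)×P(i→B)
= 5/8×2/7 + 3/16×1/9 + 3/16×7/16
= 5/28 + 1/48 + 21/256 = 1513/5376

P = 1513/5376 ≈ 0.2814


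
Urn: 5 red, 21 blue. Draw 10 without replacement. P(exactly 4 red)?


Hypergeometric: C(5,4)×C(21,6)/C(26,10)
= 5×54264/5311735 = 168/3289

P(X=4) = 168/3289 ≈ 5.11%


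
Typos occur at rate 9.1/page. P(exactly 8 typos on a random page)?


Poisson(λ=9.1): P(X=8) = e^(-λ)×λ^k/k!
= e^(-9.1) × 9.1^8 / 8!
≈ 0.0001116658085 × 47025252.7615 / 40320 ≈ 0.130236

P(X=8) ≈ 0.130236 ≈ 13.02%


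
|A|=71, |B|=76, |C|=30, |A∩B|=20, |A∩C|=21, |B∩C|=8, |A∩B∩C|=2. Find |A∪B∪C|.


|A∪B∪C| = 71+76+30-20-21-8+2 = 130

|A∪B∪C| = 130


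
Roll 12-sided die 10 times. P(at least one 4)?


P(no 4)^10 = (11/12)^10 = 25937424601/61917364224
P(≥1) = 1 - 25937424601/61917364224 = 35979939623/61917364224

P = 35979939623/61917364224 ≈ 58.11%


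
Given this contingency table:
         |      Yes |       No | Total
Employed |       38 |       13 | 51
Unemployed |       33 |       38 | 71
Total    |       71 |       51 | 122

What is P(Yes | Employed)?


P(Yes | Employed) = 38/(38+13) = 38/51

P(Yes|Employed) = 38/51 ≈ 74.51%


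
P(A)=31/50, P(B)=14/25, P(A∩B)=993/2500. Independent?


P(A)×P(B) = 217/625
P(A∩B) = 993/2500
Not equal → NOT independent

No, not independent


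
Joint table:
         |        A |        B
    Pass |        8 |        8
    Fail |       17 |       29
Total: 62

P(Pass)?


P(Pass) = (8+8)/62 = 16/62 = 8/31

P(Pass) = 8/31 ≈ 25.81%


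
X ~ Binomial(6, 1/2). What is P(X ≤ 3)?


P(X ≤ 3) = Σ P(X=i) for i=0..3
P(X=0) = 1/64
P(X=1) = 3/32
P(X=2) = 15/64
P(X=3) = 5/16
Sum = 21/32

P(X ≤ 3) = 21/32 ≈ 65.62%


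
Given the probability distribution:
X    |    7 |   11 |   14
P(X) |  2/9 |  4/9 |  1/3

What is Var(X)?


E[X] = 100/9
E[X²] = 130
Var(X) = E[X²] - (E[X])² = 130 - 10000/81 = 530/81

Var(X) = 530/81 ≈ 6.5432


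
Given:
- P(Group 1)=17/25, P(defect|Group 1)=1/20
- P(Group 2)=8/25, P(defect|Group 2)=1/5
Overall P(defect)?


P(B) = Σ P(B|Aᵢ)×P(Aᵢ)
  1/20×17/25 = 17/500
  1/5×8/25 = 8/125
Sum = 49/500

P(defect) = 49/500 ≈ 9.80%


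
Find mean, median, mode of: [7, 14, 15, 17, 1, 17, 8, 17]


Sorted: [1, 7, 8, 14, 15, 17, 17, 17]
Mean = 96/8 = 12
Median = 29/2
Freq: {7: 1, 14: 1, 15: 1, 17: 3, 1: 1, 8: 1}
Mode: [17]

Mean=12, Median=29/2, Mode=17


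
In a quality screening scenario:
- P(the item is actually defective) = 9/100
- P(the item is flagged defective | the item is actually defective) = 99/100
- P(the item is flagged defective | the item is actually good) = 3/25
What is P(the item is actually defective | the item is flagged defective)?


Using Bayes' theorem:
P(A|B) = P(B|A)·P(A) / P(B)

P(the item is flagged defective) = 99/100 × 9/100 + 3/25 × 91/100
= 891/10000 + 273/2500 = 1983/10000

P(the item is actually defective|the item is flagged defective) = (891/10000) / (1983/10000) = 297/661

P(the item is actually defective|the item is flagged defective) = 297/661 ≈ 44.93%


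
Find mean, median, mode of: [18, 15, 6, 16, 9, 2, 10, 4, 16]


Sorted: [2, 4, 6, 9, 10, 15, 16, 16, 18]
Mean = 96/9 = 32/3
Median = 10
Freq: {18: 1, 15: 1, 6: 1, 16: 2, 9: 1, 2: 1, 10: 1, 4: 1}
Mode: [16]

Mean=32/3, Median=10, Mode=16


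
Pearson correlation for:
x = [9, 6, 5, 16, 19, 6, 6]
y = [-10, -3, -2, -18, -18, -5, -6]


n=7, Σx=67, Σy=-62, Σxy=-814, Σx²=831, Σy²=822
r = (7×(-814) - 67×(-62))/√((7×831 - 67²)(7×822 - (-62)²))
= -1544/√(1328×1910) = -1544/√2536480 ≈ -1544/1592.6330 ≈ -0.9695

r ≈ -0.9695


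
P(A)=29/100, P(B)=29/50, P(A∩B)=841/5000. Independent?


P(A)×P(B) = 841/5000
P(A∩B) = 841/5000
Equal ✓ → Independent

Yes, independent


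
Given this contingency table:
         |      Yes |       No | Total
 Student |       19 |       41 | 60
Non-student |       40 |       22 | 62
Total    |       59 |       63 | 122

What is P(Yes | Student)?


P(Yes | Student) = 19/(19+41) = 19/60

P(Yes|Student) = 19/60 ≈ 31.67%


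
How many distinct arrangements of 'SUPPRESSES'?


Letters: 10, freq: {'S': 4, 'U': 1, 'P': 2, 'R': 1, 'E': 2}
10!/(4!×1!×2!×1!×2!) = 3628800/96 = 37800

37800


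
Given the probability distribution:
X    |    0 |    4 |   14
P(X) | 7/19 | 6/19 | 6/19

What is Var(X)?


E[X] = 108/19
E[X²] = 1272/19
Var(X) = E[X²] - (E[X])² = 1272/19 - 11664/361 = 12504/361

Var(X) = 12504/361 ≈ 34.6371


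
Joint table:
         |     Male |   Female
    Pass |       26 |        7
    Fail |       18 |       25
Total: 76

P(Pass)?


P(Pass) = (26+7)/76 = 33/76

P(Pass) = 33/76 ≈ 43.42%


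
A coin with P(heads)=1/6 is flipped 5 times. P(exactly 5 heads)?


Binomial: P(X=5) = C(5,5)×p^5×(1-p)^0
= 1 × 1/7776 × 1 = 1/7776

P(X=5) = 1/7776 ≈ 0.01%


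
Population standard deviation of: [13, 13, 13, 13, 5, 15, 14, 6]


Mean = 92/8 = 23/2
  (13-23/2)²=9/4
  (13-23/2)²=9/4
  (13-23/2)²=9/4
  (13-23/2)²=9/4
  (5-23/2)²=169/4
  (15-23/2)²=49/4
  (14-23/2)²=25/4
  (6-23/2)²=121/4
Σ(x-μ)² = 100
σ² = 100/8 = 25/2

σ = √(25/2) ≈ 3.5355


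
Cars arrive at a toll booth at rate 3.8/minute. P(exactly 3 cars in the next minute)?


Poisson(λ=3.8): P(X=3) = e^(-λ)×λ^k/k!
= e^(-3.8) × 3.8^3 / 3!
≈ 0.02237077186 × 54.872 / 6 ≈ 0.204588

P(X=3) ≈ 0.204588 ≈ 20.46%


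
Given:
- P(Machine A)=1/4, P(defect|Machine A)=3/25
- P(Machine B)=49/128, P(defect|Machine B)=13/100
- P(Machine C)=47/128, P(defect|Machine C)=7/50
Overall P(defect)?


P(B) = Σ P(B|Aᵢ)×P(Aᵢ)
  3/25×1/4 = 3/100
  13/100×49/128 = 637/12800
  7/50×47/128 = 329/6400
Sum = 1679/12800

P(defect) = 1679/12800 ≈ 13.12%


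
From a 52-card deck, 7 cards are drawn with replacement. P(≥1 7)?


P(not a 7) = 48/52 = 12/13
P(none in 7 draws) = (12/13)^7 = 35831808/62748517
P(≥1 7) = 1 - 35831808/62748517 = 26916709/62748517

P = 26916709/62748517 ≈ 42.90%


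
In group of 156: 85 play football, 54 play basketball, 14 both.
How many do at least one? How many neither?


|A∪B| = 85+54-14 = 125
Neither = 156-125 = 31

At least one: 125; Neither: 31


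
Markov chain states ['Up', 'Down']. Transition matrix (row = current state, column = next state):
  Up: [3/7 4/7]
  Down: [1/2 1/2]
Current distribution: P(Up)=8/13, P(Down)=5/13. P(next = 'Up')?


P(next=Up) = Σᵢ P(now=i)×P(i→Up)
= 8/13×3/7 + 5/13×1/2
= 24/91 + 5/26 = 83/182

P = 83/182 ≈ 0.4560


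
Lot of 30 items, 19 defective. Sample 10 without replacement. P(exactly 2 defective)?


Hypergeometric: C(19,2)×C(11,8)/C(30,10)
= 171×165/30045015 = 57/60697

P(X=2) = 57/60697 ≈ 0.09%


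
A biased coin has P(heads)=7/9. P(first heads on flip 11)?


Geometric: P(X=11) = (1-p)^(k-1)×p = (2/9)^10×7/9 = 7168/31381059609

P(X=11) = 7168/31381059609 ≈ 0.00%


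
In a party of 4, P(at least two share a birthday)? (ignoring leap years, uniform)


P(all different) = Π(365-i)/365 for i=0..3
= 0.983644
P(match) = 1 - 0.983644 = 0.016356

P ≈ 0.0164 ≈ 1.64%


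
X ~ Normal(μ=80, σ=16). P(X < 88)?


z = (88-80)/16 = 0.5
P(Z < 0.5) = 0.6915

P(X < 88) ≈ 0.6915


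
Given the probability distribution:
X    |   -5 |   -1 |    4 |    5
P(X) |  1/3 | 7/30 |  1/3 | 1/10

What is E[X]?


E[X] = Σ x·P(X=x)
= (-5)×(1/3) + (-1)×(7/30) + (4)×(1/3) + (5)×(1/10)
= -1/15

E[X] = -1/15


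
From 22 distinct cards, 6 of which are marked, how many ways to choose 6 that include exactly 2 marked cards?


Choose 2 of the 6 marked cards and 4 of the other 16 cards:
C(6,2)×C(16,4) = 15×1820 = 27300

27300


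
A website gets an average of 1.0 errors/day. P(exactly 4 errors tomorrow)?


Poisson(λ=1.0): P(X=4) = e^(-λ)×λ^k/k!
= e^(-1.0) × 1.0^4 / 4!
≈ 0.3678794412 × 1 / 24 ≈ 0.015328

P(X=4) ≈ 0.015328 ≈ 1.53%


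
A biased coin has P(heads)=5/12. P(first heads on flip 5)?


Geometric: P(X=5) = (1-p)^(k-1)×p = (7/12)^4×5/12 = 12005/248832

P(X=5) = 12005/248832 ≈ 4.82%


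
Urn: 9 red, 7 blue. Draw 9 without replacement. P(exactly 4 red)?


Hypergeometric: C(9,4)×C(7,5)/C(16,9)
= 126×21/11440 = 1323/5720

P(X=4) = 1323/5720 ≈ 23.13%


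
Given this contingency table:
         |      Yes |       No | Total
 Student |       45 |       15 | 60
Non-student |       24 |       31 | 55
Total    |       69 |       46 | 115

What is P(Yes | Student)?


P(Yes | Student) = 45/(45+15) = 45/60 = 3/4

P(Yes|Student) = 3/4 ≈ 75.00%


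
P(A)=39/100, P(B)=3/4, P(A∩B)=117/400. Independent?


P(A)×P(B) = 117/400
P(A∩B) = 117/400
Equal ✓ → Independent

Yes, independent


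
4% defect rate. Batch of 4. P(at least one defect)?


P(all good) = (24/25)^4 = 331776/390625
P(≥1 defect) = 58849/390625

P = 58849/390625 ≈ 15.07%


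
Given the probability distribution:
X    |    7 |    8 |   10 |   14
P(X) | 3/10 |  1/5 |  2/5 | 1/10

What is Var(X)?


E[X] = 91/10
E[X²] = 871/10
Var(X) = E[X²] - (E[X])² = 871/10 - 8281/100 = 429/100

Var(X) = 429/100 ≈ 4.2900


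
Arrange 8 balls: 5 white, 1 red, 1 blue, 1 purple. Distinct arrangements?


8!/(5!×1!×1!×1!) = 336

336


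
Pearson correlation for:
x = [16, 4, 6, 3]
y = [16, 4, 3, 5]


n=4, Σx=29, Σy=28, Σxy=305, Σx²=317, Σy²=306
r = (4×305 - 29×28)/√((4×317 - 29²)(4×306 - 28²))
= 408/√(427×440) = 408/√187880 ≈ 408/433.4513 ≈ 0.9413

r ≈ 0.9413


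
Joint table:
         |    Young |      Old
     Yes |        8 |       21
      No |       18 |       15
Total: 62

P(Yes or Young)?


P(Yes∨Young) = P(Yes) + P(Young) - P(Yes∧Young)
= (29 + 26 - 8)/62 = 47/62

P = 47/62 ≈ 75.81%


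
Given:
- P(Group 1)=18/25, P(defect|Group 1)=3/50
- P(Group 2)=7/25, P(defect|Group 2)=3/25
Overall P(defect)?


P(B) = Σ P(B|Aᵢ)×P(Aᵢ)
  3/50×18/25 = 27/625
  3/25×7/25 = 21/625
Sum = 48/625

P(defect) = 48/625 ≈ 7.68%


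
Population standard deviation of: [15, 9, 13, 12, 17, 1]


Mean = 67/6
  (15-67/6)²=529/36
  (9-67/6)²=169/36
  (13-67/6)²=121/36
  (12-67/6)²=25/36
  (17-67/6)²=1225/36
  (1-67/6)²=3721/36
Σ(x-μ)² = 965/6
σ² = (965/6)/6 = 965/36

σ = √(965/36) ≈ 5.1774


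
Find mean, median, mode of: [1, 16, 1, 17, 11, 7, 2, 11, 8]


Sorted: [1, 1, 2, 7, 8, 11, 11, 16, 17]
Mean = 74/9
Median = 8
Freq: {1: 2, 16: 1, 17: 1, 11: 2, 7: 1, 2: 1, 8: 1}
Mode: [1, 11]

Mean=74/9, Median=8, Mode=[1, 11]


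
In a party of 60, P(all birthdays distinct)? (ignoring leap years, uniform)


P(all different) = Π(365-i)/365 for i=0..59
= (365/365)×(364/365)×...×(306/365)
= 0.005877

P ≈ 0.0059 ≈ 0.59%


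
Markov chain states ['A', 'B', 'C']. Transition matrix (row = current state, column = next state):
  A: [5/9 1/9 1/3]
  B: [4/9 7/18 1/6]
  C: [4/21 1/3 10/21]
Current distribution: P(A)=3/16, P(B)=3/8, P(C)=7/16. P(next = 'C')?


P(next=C) = Σᵢ P(now=i)×P(i→C)
= 3/16×1/3 + 3/8×1/6 + 7/16×10/21
= 1/16 + 1/16 + 5/24 = 1/3

P = 1/3 ≈ 0.3333


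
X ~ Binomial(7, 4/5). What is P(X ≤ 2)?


P(X ≤ 2) = Σ P(X=i) for i=0..2
P(X=0) = 1/78125
P(X=1) = 28/78125
P(X=2) = 336/78125
Sum = 73/15625

P(X ≤ 2) = 73/15625 ≈ 0.47%


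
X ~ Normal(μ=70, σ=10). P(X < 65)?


z = (65-70)/10 = -0.5
P(Z < -0.5) = 0.3085

P(X < 65) ≈ 0.3085


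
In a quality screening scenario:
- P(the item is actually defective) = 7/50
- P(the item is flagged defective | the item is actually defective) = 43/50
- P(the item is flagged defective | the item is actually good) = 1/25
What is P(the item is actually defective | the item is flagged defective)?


Using Bayes' theorem:
P(A|B) = P(B|A)·P(A) / P(B)

P(the item is flagged defective) = 43/50 × 7/50 + 1/25 × 43/50
= 301/2500 + 43/1250 = 387/2500

P(the item is actually defective|the item is flagged defective) = (301/2500) / (387/2500) = 7/9

P(the item is actually defective|the item is flagged defective) = 7/9 ≈ 77.78%


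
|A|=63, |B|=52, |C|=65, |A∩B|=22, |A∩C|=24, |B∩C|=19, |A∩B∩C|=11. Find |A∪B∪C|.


|A∪B∪C| = 63+52+65-22-24-19+11 = 126

|A∪B∪C| = 126


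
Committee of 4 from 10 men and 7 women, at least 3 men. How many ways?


Count by #men:
  3M,1W: C(10,3)×C(7,1)=840
  4M,0W: C(10,4)×C(7,0)=210
Total = 1050

1050


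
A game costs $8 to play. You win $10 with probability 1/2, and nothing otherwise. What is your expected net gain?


E[gain] = (10-8)×1/2 + (-8)×1/2
= 1 - 4 = -3

Expected net gain = $-3 ≈ $-3.00


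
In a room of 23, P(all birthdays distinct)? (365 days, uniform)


P(all different) = Π(365-i)/365 for i=0..22
= (365/365)×(364/365)×...×(343/365)
= 0.492703

P ≈ 0.4927 ≈ 49.27%


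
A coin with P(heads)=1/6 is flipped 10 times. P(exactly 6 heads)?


Binomial: P(X=6) = C(10,6)×p^6×(1-p)^4
= 210 × 1/46656 × 625/1296 = 21875/10077696

P(X=6) = 21875/10077696 ≈ 0.22%


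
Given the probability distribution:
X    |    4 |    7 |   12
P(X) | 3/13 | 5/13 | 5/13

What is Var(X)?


E[X] = 107/13
E[X²] = 1013/13
Var(X) = E[X²] - (E[X])² = 1013/13 - 11449/169 = 1720/169

Var(X) = 1720/169 ≈ 10.1775


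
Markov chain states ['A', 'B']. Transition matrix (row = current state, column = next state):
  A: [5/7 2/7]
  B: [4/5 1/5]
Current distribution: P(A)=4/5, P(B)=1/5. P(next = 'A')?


P(next=A) = Σᵢ P(now=i)×P(i→A)
= 4/5×5/7 + 1/5×4/5
= 4/7 + 4/25 = 128/175

P = 128/175 ≈ 0.7314


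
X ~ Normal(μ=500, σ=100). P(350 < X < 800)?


z₁=(350-500)/100=-1.5, z₂=(800-500)/100=3.0
P = Φ(3.0) - Φ(-1.5) = 0.998650 - 0.066807 = 0.931843 ≈ 0.9318

P(350 < X < 800) ≈ 0.9318


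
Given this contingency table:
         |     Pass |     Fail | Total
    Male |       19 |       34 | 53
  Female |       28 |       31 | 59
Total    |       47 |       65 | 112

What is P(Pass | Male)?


P(Pass | Male) = 19/(19+34) = 19/53

P(Pass|Male) = 19/53 ≈ 35.85%


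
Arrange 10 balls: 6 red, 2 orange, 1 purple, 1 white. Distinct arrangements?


10!/(6!×2!×1!×1!) = 2520

2520


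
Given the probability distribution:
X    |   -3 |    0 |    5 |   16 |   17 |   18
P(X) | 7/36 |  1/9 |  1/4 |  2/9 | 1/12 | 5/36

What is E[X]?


E[X] = Σ x·P(X=x)
= (-3)×(7/36) + (0)×(1/9) + (5)×(1/4) + (16)×(2/9) + (17)×(1/12) + (18)×(5/36)
= 293/36

E[X] = 293/36


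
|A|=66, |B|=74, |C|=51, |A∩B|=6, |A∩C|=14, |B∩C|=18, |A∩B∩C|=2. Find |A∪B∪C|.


|A∪B∪C| = 66+74+51-6-14-18+2 = 155

|A∪B∪C| = 155


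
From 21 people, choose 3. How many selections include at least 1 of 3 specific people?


Complement: C(21,3) - C(18,3) = 1330 - 816 = 514

514


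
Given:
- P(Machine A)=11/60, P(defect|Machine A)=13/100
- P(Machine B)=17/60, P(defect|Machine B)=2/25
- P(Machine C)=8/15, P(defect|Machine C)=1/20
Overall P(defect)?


P(B) = Σ P(B|Aᵢ)×P(Aᵢ)
  13/100×11/60 = 143/6000
  2/25×17/60 = 17/750
  1/20×8/15 = 2/75
Sum = 439/6000

P(defect) = 439/6000 ≈ 7.32%


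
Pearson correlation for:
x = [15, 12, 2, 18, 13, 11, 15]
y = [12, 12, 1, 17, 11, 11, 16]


n=7, Σx=86, Σy=80, Σxy=1136, Σx²=1212, Σy²=1076
r = (7×1136 - 86×80)/√((7×1212 - 86²)(7×1076 - 80²))
= 1072/√(1088×1132) = 1072/√1231616 ≈ 1072/1109.7820 ≈ 0.9660

r ≈ 0.9660


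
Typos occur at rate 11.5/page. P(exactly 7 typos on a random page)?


Poisson(λ=11.5): P(X=7) = e^(-λ)×λ^k/k!
= e^(-11.5) × 11.5^7 / 7!
≈ 1.01300936e-05 × 26600198.8047 / 5040 ≈ 0.053465

P(X=7) ≈ 0.053465 ≈ 5.35%


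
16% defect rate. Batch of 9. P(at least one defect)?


P(all good) = (21/25)^9 = 794280046581/3814697265625
P(≥1 defect) = 3020417219044/3814697265625

P = 3020417219044/3814697265625 ≈ 79.18%


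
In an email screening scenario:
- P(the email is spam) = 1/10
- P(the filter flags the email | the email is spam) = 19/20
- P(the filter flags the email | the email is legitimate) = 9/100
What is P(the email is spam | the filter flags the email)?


Using Bayes' theorem:
P(A|B) = P(B|A)·P(A) / P(B)

P(the filter flags the email) = 19/20 × 1/10 + 9/100 × 9/10
= 19/200 + 81/1000 = 22/125

P(the email is spam|the filter flags the email) = (19/200) / (22/125) = 95/176

P(the email is spam|the filter flags the email) = 95/176 ≈ 53.98%


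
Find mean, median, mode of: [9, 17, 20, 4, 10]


Sorted: [4, 9, 10, 17, 20]
Mean = 60/5 = 12
Median = 10
Freq: {9: 1, 17: 1, 20: 1, 4: 1, 10: 1}
Mode: No mode

Mean=12, Median=10, Mode=No mode


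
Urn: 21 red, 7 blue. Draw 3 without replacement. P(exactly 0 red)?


Hypergeometric: C(21,0)×C(7,3)/C(28,3)
= 1×35/3276 = 5/468

P(X=0) = 5/468 ≈ 1.07%


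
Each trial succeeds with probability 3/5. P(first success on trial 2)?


Geometric: P(X=2) = (1-p)^(k-1)×p = (2/5)^1×3/5 = 6/25

P(X=2) = 6/25 ≈ 24.00%


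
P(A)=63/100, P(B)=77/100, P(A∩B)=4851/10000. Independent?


P(A)×P(B) = 4851/10000
P(A∩B) = 4851/10000
Equal ✓ → Independent

Yes, independent


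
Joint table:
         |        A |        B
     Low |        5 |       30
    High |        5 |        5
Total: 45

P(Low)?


P(Low) = (5+30)/45 = 35/45 = 7/9

P(Low) = 7/9 ≈ 77.78%


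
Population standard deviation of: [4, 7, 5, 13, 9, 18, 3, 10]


Mean = 69/8
  (4-69/8)²=1369/64
  (7-69/8)²=169/64
  (5-69/8)²=841/64
  (13-69/8)²=1225/64
  (9-69/8)²=9/64
  (18-69/8)²=5625/64
  (3-69/8)²=2025/64
  (10-69/8)²=121/64
Σ(x-μ)² = 1423/8
σ² = (1423/8)/8 = 1423/64

σ = √(1423/64) ≈ 4.7153


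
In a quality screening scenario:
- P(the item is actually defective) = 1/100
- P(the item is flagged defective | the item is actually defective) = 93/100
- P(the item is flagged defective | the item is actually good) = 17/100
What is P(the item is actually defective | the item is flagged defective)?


Using Bayes' theorem:
P(A|B) = P(B|A)·P(A) / P(B)

P(the item is flagged defective) = 93/100 × 1/100 + 17/100 × 99/100
= 93/10000 + 1683/10000 = 111/625

P(the item is actually defective|the item is flagged defective) = (93/10000) / (111/625) = 31/592

P(the item is actually defective|the item is flagged defective) = 31/592 ≈ 5.24%
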